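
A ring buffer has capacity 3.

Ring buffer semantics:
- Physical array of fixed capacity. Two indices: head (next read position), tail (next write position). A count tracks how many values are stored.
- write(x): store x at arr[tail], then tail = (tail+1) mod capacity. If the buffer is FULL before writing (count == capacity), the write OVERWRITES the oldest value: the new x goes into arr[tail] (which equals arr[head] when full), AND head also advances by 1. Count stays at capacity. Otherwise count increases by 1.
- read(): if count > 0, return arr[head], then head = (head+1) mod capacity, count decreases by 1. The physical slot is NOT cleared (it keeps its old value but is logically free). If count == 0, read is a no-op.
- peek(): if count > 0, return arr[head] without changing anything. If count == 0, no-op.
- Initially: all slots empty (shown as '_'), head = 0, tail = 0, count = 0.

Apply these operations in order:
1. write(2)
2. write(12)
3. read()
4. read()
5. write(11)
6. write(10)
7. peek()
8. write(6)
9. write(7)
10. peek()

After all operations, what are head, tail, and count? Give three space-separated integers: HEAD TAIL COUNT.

Answer: 0 0 3

Derivation:
After op 1 (write(2)): arr=[2 _ _] head=0 tail=1 count=1
After op 2 (write(12)): arr=[2 12 _] head=0 tail=2 count=2
After op 3 (read()): arr=[2 12 _] head=1 tail=2 count=1
After op 4 (read()): arr=[2 12 _] head=2 tail=2 count=0
After op 5 (write(11)): arr=[2 12 11] head=2 tail=0 count=1
After op 6 (write(10)): arr=[10 12 11] head=2 tail=1 count=2
After op 7 (peek()): arr=[10 12 11] head=2 tail=1 count=2
After op 8 (write(6)): arr=[10 6 11] head=2 tail=2 count=3
After op 9 (write(7)): arr=[10 6 7] head=0 tail=0 count=3
After op 10 (peek()): arr=[10 6 7] head=0 tail=0 count=3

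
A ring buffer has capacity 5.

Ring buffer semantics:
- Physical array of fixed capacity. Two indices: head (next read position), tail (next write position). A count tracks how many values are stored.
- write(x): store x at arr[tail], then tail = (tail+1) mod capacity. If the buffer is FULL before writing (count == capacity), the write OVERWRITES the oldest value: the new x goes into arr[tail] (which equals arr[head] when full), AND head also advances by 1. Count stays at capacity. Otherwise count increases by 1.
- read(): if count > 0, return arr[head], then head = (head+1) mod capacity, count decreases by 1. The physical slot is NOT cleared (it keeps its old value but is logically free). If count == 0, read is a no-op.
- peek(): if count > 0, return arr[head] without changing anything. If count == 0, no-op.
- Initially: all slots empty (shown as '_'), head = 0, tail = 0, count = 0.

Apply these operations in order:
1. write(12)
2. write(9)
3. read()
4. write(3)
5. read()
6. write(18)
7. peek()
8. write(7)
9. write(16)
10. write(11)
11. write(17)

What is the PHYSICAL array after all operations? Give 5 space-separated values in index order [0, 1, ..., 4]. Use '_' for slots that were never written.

After op 1 (write(12)): arr=[12 _ _ _ _] head=0 tail=1 count=1
After op 2 (write(9)): arr=[12 9 _ _ _] head=0 tail=2 count=2
After op 3 (read()): arr=[12 9 _ _ _] head=1 tail=2 count=1
After op 4 (write(3)): arr=[12 9 3 _ _] head=1 tail=3 count=2
After op 5 (read()): arr=[12 9 3 _ _] head=2 tail=3 count=1
After op 6 (write(18)): arr=[12 9 3 18 _] head=2 tail=4 count=2
After op 7 (peek()): arr=[12 9 3 18 _] head=2 tail=4 count=2
After op 8 (write(7)): arr=[12 9 3 18 7] head=2 tail=0 count=3
After op 9 (write(16)): arr=[16 9 3 18 7] head=2 tail=1 count=4
After op 10 (write(11)): arr=[16 11 3 18 7] head=2 tail=2 count=5
After op 11 (write(17)): arr=[16 11 17 18 7] head=3 tail=3 count=5

Answer: 16 11 17 18 7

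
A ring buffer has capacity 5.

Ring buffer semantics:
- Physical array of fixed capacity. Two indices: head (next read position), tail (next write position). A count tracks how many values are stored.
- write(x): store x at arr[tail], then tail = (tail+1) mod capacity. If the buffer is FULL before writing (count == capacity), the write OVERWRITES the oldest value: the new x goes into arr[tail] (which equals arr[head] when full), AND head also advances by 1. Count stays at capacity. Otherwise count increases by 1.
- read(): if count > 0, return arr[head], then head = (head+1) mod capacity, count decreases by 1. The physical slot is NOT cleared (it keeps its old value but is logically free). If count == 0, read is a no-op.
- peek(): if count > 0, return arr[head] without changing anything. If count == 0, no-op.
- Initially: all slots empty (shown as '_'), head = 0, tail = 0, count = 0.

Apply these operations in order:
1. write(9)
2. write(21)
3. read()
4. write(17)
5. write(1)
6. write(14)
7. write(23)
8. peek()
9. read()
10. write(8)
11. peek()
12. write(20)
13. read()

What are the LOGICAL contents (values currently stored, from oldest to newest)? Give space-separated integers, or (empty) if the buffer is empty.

After op 1 (write(9)): arr=[9 _ _ _ _] head=0 tail=1 count=1
After op 2 (write(21)): arr=[9 21 _ _ _] head=0 tail=2 count=2
After op 3 (read()): arr=[9 21 _ _ _] head=1 tail=2 count=1
After op 4 (write(17)): arr=[9 21 17 _ _] head=1 tail=3 count=2
After op 5 (write(1)): arr=[9 21 17 1 _] head=1 tail=4 count=3
After op 6 (write(14)): arr=[9 21 17 1 14] head=1 tail=0 count=4
After op 7 (write(23)): arr=[23 21 17 1 14] head=1 tail=1 count=5
After op 8 (peek()): arr=[23 21 17 1 14] head=1 tail=1 count=5
After op 9 (read()): arr=[23 21 17 1 14] head=2 tail=1 count=4
After op 10 (write(8)): arr=[23 8 17 1 14] head=2 tail=2 count=5
After op 11 (peek()): arr=[23 8 17 1 14] head=2 tail=2 count=5
After op 12 (write(20)): arr=[23 8 20 1 14] head=3 tail=3 count=5
After op 13 (read()): arr=[23 8 20 1 14] head=4 tail=3 count=4

Answer: 14 23 8 20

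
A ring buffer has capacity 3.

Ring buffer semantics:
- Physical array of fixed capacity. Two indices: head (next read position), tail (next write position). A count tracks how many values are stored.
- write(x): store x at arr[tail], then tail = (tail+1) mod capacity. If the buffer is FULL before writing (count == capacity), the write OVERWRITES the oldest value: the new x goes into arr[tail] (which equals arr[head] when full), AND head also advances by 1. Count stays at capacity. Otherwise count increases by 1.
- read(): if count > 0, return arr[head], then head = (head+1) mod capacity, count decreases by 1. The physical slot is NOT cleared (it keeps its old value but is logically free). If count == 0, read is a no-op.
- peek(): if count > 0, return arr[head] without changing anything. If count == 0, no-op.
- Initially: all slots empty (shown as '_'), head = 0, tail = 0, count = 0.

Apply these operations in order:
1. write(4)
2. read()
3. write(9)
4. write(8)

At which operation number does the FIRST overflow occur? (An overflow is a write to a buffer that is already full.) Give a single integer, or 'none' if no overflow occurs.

Answer: none

Derivation:
After op 1 (write(4)): arr=[4 _ _] head=0 tail=1 count=1
After op 2 (read()): arr=[4 _ _] head=1 tail=1 count=0
After op 3 (write(9)): arr=[4 9 _] head=1 tail=2 count=1
After op 4 (write(8)): arr=[4 9 8] head=1 tail=0 count=2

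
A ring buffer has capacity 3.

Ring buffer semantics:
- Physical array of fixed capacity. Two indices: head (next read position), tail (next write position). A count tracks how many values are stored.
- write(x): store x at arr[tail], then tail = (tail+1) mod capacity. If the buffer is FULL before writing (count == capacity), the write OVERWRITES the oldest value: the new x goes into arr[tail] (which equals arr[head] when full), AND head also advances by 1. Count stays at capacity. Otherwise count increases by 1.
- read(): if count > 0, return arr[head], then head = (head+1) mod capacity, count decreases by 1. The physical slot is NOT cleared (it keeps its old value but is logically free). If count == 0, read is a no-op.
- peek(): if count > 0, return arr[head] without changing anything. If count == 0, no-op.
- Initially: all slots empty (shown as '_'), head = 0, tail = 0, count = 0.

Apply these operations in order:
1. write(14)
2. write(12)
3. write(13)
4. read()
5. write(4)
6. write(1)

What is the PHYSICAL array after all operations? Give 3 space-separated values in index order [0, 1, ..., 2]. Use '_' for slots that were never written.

After op 1 (write(14)): arr=[14 _ _] head=0 tail=1 count=1
After op 2 (write(12)): arr=[14 12 _] head=0 tail=2 count=2
After op 3 (write(13)): arr=[14 12 13] head=0 tail=0 count=3
After op 4 (read()): arr=[14 12 13] head=1 tail=0 count=2
After op 5 (write(4)): arr=[4 12 13] head=1 tail=1 count=3
After op 6 (write(1)): arr=[4 1 13] head=2 tail=2 count=3

Answer: 4 1 13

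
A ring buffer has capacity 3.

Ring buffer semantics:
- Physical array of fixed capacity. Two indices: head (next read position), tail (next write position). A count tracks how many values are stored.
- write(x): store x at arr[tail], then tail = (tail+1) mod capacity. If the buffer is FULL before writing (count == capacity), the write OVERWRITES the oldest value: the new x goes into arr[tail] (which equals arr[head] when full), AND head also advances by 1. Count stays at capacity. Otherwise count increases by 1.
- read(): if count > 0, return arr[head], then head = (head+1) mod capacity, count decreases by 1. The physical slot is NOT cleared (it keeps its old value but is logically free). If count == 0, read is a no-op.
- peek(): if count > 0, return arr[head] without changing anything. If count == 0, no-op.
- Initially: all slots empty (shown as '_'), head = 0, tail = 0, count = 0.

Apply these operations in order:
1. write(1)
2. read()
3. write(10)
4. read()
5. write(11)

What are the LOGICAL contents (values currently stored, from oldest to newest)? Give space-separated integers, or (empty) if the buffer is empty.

After op 1 (write(1)): arr=[1 _ _] head=0 tail=1 count=1
After op 2 (read()): arr=[1 _ _] head=1 tail=1 count=0
After op 3 (write(10)): arr=[1 10 _] head=1 tail=2 count=1
After op 4 (read()): arr=[1 10 _] head=2 tail=2 count=0
After op 5 (write(11)): arr=[1 10 11] head=2 tail=0 count=1

Answer: 11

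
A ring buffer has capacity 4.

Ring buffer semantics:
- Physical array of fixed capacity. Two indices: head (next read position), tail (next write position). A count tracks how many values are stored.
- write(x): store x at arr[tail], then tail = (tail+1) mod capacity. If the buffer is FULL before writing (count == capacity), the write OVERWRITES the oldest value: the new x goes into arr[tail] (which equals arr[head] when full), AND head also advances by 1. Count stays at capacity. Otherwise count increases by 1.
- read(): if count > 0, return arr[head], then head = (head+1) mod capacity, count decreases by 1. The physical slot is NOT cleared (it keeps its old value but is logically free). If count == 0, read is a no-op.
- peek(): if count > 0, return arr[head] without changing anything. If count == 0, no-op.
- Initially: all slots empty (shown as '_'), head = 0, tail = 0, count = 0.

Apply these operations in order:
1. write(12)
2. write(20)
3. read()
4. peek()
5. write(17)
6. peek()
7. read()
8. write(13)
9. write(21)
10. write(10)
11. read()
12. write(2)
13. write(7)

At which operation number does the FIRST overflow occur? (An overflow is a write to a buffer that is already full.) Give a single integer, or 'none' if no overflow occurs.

After op 1 (write(12)): arr=[12 _ _ _] head=0 tail=1 count=1
After op 2 (write(20)): arr=[12 20 _ _] head=0 tail=2 count=2
After op 3 (read()): arr=[12 20 _ _] head=1 tail=2 count=1
After op 4 (peek()): arr=[12 20 _ _] head=1 tail=2 count=1
After op 5 (write(17)): arr=[12 20 17 _] head=1 tail=3 count=2
After op 6 (peek()): arr=[12 20 17 _] head=1 tail=3 count=2
After op 7 (read()): arr=[12 20 17 _] head=2 tail=3 count=1
After op 8 (write(13)): arr=[12 20 17 13] head=2 tail=0 count=2
After op 9 (write(21)): arr=[21 20 17 13] head=2 tail=1 count=3
After op 10 (write(10)): arr=[21 10 17 13] head=2 tail=2 count=4
After op 11 (read()): arr=[21 10 17 13] head=3 tail=2 count=3
After op 12 (write(2)): arr=[21 10 2 13] head=3 tail=3 count=4
After op 13 (write(7)): arr=[21 10 2 7] head=0 tail=0 count=4

Answer: 13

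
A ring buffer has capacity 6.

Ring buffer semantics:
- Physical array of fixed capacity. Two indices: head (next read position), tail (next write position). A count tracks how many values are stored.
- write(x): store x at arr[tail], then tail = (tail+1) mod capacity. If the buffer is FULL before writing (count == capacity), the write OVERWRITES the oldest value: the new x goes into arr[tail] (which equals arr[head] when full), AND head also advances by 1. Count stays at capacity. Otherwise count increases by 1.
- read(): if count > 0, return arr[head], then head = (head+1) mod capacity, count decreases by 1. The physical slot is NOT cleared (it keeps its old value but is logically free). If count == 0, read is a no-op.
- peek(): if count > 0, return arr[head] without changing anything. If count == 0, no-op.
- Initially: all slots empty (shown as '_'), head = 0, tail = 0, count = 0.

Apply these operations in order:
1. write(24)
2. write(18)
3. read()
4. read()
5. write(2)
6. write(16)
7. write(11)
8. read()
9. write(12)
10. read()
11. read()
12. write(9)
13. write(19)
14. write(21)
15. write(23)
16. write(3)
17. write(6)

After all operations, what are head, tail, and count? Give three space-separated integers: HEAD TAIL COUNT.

Answer: 0 0 6

Derivation:
After op 1 (write(24)): arr=[24 _ _ _ _ _] head=0 tail=1 count=1
After op 2 (write(18)): arr=[24 18 _ _ _ _] head=0 tail=2 count=2
After op 3 (read()): arr=[24 18 _ _ _ _] head=1 tail=2 count=1
After op 4 (read()): arr=[24 18 _ _ _ _] head=2 tail=2 count=0
After op 5 (write(2)): arr=[24 18 2 _ _ _] head=2 tail=3 count=1
After op 6 (write(16)): arr=[24 18 2 16 _ _] head=2 tail=4 count=2
After op 7 (write(11)): arr=[24 18 2 16 11 _] head=2 tail=5 count=3
After op 8 (read()): arr=[24 18 2 16 11 _] head=3 tail=5 count=2
After op 9 (write(12)): arr=[24 18 2 16 11 12] head=3 tail=0 count=3
After op 10 (read()): arr=[24 18 2 16 11 12] head=4 tail=0 count=2
After op 11 (read()): arr=[24 18 2 16 11 12] head=5 tail=0 count=1
After op 12 (write(9)): arr=[9 18 2 16 11 12] head=5 tail=1 count=2
After op 13 (write(19)): arr=[9 19 2 16 11 12] head=5 tail=2 count=3
After op 14 (write(21)): arr=[9 19 21 16 11 12] head=5 tail=3 count=4
After op 15 (write(23)): arr=[9 19 21 23 11 12] head=5 tail=4 count=5
After op 16 (write(3)): arr=[9 19 21 23 3 12] head=5 tail=5 count=6
After op 17 (write(6)): arr=[9 19 21 23 3 6] head=0 tail=0 count=6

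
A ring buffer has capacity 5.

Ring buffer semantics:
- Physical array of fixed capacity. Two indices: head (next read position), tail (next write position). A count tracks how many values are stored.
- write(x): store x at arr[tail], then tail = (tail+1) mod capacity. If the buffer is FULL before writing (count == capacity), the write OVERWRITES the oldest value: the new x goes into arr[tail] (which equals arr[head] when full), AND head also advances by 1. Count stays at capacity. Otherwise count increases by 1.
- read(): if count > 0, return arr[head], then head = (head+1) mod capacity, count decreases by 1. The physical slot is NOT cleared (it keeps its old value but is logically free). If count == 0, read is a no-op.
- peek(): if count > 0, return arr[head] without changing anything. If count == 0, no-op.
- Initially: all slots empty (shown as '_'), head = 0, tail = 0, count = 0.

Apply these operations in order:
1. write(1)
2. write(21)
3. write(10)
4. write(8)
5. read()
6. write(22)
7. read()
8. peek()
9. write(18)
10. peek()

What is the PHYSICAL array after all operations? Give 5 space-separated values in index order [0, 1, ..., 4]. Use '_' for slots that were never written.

After op 1 (write(1)): arr=[1 _ _ _ _] head=0 tail=1 count=1
After op 2 (write(21)): arr=[1 21 _ _ _] head=0 tail=2 count=2
After op 3 (write(10)): arr=[1 21 10 _ _] head=0 tail=3 count=3
After op 4 (write(8)): arr=[1 21 10 8 _] head=0 tail=4 count=4
After op 5 (read()): arr=[1 21 10 8 _] head=1 tail=4 count=3
After op 6 (write(22)): arr=[1 21 10 8 22] head=1 tail=0 count=4
After op 7 (read()): arr=[1 21 10 8 22] head=2 tail=0 count=3
After op 8 (peek()): arr=[1 21 10 8 22] head=2 tail=0 count=3
After op 9 (write(18)): arr=[18 21 10 8 22] head=2 tail=1 count=4
After op 10 (peek()): arr=[18 21 10 8 22] head=2 tail=1 count=4

Answer: 18 21 10 8 22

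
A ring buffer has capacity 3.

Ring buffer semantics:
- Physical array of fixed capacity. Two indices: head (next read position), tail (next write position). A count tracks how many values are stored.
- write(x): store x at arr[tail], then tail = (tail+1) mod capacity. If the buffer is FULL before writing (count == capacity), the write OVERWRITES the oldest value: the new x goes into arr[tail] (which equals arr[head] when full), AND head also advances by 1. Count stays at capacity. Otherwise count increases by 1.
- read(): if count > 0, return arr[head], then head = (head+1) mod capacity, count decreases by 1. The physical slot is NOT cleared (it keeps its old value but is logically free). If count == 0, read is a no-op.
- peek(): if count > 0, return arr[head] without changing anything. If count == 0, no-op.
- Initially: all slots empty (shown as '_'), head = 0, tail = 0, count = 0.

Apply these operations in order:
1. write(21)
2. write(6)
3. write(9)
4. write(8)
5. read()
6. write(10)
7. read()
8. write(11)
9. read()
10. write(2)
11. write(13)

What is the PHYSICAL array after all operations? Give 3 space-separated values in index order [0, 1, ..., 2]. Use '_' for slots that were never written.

After op 1 (write(21)): arr=[21 _ _] head=0 tail=1 count=1
After op 2 (write(6)): arr=[21 6 _] head=0 tail=2 count=2
After op 3 (write(9)): arr=[21 6 9] head=0 tail=0 count=3
After op 4 (write(8)): arr=[8 6 9] head=1 tail=1 count=3
After op 5 (read()): arr=[8 6 9] head=2 tail=1 count=2
After op 6 (write(10)): arr=[8 10 9] head=2 tail=2 count=3
After op 7 (read()): arr=[8 10 9] head=0 tail=2 count=2
After op 8 (write(11)): arr=[8 10 11] head=0 tail=0 count=3
After op 9 (read()): arr=[8 10 11] head=1 tail=0 count=2
After op 10 (write(2)): arr=[2 10 11] head=1 tail=1 count=3
After op 11 (write(13)): arr=[2 13 11] head=2 tail=2 count=3

Answer: 2 13 11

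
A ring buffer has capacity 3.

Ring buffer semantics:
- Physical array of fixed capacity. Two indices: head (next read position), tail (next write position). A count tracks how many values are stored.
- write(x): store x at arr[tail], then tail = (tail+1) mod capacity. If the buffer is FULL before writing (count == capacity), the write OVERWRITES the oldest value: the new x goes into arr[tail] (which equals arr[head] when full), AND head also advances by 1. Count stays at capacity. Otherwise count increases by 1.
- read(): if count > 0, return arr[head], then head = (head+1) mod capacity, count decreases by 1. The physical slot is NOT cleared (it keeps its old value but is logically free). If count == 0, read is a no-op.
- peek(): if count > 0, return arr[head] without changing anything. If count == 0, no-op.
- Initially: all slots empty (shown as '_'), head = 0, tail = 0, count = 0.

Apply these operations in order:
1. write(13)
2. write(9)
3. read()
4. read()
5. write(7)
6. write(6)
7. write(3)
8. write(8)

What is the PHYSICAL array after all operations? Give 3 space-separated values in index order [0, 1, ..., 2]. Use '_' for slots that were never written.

After op 1 (write(13)): arr=[13 _ _] head=0 tail=1 count=1
After op 2 (write(9)): arr=[13 9 _] head=0 tail=2 count=2
After op 3 (read()): arr=[13 9 _] head=1 tail=2 count=1
After op 4 (read()): arr=[13 9 _] head=2 tail=2 count=0
After op 5 (write(7)): arr=[13 9 7] head=2 tail=0 count=1
After op 6 (write(6)): arr=[6 9 7] head=2 tail=1 count=2
After op 7 (write(3)): arr=[6 3 7] head=2 tail=2 count=3
After op 8 (write(8)): arr=[6 3 8] head=0 tail=0 count=3

Answer: 6 3 8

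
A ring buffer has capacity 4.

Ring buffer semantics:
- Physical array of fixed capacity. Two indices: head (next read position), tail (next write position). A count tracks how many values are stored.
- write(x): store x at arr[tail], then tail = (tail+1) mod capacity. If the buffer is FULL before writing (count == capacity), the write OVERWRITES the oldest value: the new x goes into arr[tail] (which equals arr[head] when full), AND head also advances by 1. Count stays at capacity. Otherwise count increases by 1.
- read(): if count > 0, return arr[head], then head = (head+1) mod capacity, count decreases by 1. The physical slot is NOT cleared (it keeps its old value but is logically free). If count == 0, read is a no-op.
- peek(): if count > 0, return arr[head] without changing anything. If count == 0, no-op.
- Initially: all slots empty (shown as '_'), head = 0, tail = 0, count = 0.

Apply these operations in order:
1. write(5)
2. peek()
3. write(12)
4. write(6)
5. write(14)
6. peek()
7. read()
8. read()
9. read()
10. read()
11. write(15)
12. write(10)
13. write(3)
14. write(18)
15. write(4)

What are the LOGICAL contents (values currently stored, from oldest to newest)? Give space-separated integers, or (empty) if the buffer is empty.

Answer: 10 3 18 4

Derivation:
After op 1 (write(5)): arr=[5 _ _ _] head=0 tail=1 count=1
After op 2 (peek()): arr=[5 _ _ _] head=0 tail=1 count=1
After op 3 (write(12)): arr=[5 12 _ _] head=0 tail=2 count=2
After op 4 (write(6)): arr=[5 12 6 _] head=0 tail=3 count=3
After op 5 (write(14)): arr=[5 12 6 14] head=0 tail=0 count=4
After op 6 (peek()): arr=[5 12 6 14] head=0 tail=0 count=4
After op 7 (read()): arr=[5 12 6 14] head=1 tail=0 count=3
After op 8 (read()): arr=[5 12 6 14] head=2 tail=0 count=2
After op 9 (read()): arr=[5 12 6 14] head=3 tail=0 count=1
After op 10 (read()): arr=[5 12 6 14] head=0 tail=0 count=0
After op 11 (write(15)): arr=[15 12 6 14] head=0 tail=1 count=1
After op 12 (write(10)): arr=[15 10 6 14] head=0 tail=2 count=2
After op 13 (write(3)): arr=[15 10 3 14] head=0 tail=3 count=3
After op 14 (write(18)): arr=[15 10 3 18] head=0 tail=0 count=4
After op 15 (write(4)): arr=[4 10 3 18] head=1 tail=1 count=4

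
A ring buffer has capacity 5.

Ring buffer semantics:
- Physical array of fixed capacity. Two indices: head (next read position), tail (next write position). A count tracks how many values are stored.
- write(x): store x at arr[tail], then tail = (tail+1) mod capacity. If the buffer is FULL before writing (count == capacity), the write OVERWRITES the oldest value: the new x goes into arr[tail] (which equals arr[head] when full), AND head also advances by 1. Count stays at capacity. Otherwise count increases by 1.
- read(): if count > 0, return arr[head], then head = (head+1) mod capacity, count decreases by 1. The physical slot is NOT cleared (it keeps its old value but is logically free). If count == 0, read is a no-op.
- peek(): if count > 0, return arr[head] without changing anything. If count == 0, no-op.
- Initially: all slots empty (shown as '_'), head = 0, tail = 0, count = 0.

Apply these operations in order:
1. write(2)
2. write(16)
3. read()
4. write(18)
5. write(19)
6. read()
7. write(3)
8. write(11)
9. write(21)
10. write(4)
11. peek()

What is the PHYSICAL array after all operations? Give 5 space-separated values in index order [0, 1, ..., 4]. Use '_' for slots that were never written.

Answer: 11 21 4 19 3

Derivation:
After op 1 (write(2)): arr=[2 _ _ _ _] head=0 tail=1 count=1
After op 2 (write(16)): arr=[2 16 _ _ _] head=0 tail=2 count=2
After op 3 (read()): arr=[2 16 _ _ _] head=1 tail=2 count=1
After op 4 (write(18)): arr=[2 16 18 _ _] head=1 tail=3 count=2
After op 5 (write(19)): arr=[2 16 18 19 _] head=1 tail=4 count=3
After op 6 (read()): arr=[2 16 18 19 _] head=2 tail=4 count=2
After op 7 (write(3)): arr=[2 16 18 19 3] head=2 tail=0 count=3
After op 8 (write(11)): arr=[11 16 18 19 3] head=2 tail=1 count=4
After op 9 (write(21)): arr=[11 21 18 19 3] head=2 tail=2 count=5
After op 10 (write(4)): arr=[11 21 4 19 3] head=3 tail=3 count=5
After op 11 (peek()): arr=[11 21 4 19 3] head=3 tail=3 count=5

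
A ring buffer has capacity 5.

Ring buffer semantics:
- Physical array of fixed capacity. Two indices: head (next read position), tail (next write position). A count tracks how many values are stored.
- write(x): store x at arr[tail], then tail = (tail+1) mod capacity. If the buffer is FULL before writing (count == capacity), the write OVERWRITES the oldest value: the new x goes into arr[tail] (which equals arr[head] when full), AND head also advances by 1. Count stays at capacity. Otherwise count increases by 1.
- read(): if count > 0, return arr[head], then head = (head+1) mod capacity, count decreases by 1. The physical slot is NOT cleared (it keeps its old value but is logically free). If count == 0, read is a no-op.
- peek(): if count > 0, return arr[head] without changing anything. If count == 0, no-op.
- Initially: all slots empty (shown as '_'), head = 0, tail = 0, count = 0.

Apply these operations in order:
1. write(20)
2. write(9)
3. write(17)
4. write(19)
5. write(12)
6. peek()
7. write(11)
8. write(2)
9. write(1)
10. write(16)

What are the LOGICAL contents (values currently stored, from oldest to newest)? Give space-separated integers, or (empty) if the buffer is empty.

After op 1 (write(20)): arr=[20 _ _ _ _] head=0 tail=1 count=1
After op 2 (write(9)): arr=[20 9 _ _ _] head=0 tail=2 count=2
After op 3 (write(17)): arr=[20 9 17 _ _] head=0 tail=3 count=3
After op 4 (write(19)): arr=[20 9 17 19 _] head=0 tail=4 count=4
After op 5 (write(12)): arr=[20 9 17 19 12] head=0 tail=0 count=5
After op 6 (peek()): arr=[20 9 17 19 12] head=0 tail=0 count=5
After op 7 (write(11)): arr=[11 9 17 19 12] head=1 tail=1 count=5
After op 8 (write(2)): arr=[11 2 17 19 12] head=2 tail=2 count=5
After op 9 (write(1)): arr=[11 2 1 19 12] head=3 tail=3 count=5
After op 10 (write(16)): arr=[11 2 1 16 12] head=4 tail=4 count=5

Answer: 12 11 2 1 16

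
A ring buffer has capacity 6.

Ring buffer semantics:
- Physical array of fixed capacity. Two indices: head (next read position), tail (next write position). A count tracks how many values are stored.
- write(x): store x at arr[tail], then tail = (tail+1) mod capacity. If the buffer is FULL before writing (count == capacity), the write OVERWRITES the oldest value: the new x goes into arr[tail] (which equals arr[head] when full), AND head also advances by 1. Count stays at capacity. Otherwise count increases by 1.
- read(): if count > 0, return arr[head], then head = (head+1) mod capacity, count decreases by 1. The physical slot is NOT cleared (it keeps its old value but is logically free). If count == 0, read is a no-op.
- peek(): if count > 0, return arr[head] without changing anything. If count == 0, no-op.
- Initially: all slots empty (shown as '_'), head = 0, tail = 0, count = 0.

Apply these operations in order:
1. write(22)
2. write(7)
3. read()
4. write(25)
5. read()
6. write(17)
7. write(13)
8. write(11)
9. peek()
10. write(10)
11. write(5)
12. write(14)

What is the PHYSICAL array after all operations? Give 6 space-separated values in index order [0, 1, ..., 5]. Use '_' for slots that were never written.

After op 1 (write(22)): arr=[22 _ _ _ _ _] head=0 tail=1 count=1
After op 2 (write(7)): arr=[22 7 _ _ _ _] head=0 tail=2 count=2
After op 3 (read()): arr=[22 7 _ _ _ _] head=1 tail=2 count=1
After op 4 (write(25)): arr=[22 7 25 _ _ _] head=1 tail=3 count=2
After op 5 (read()): arr=[22 7 25 _ _ _] head=2 tail=3 count=1
After op 6 (write(17)): arr=[22 7 25 17 _ _] head=2 tail=4 count=2
After op 7 (write(13)): arr=[22 7 25 17 13 _] head=2 tail=5 count=3
After op 8 (write(11)): arr=[22 7 25 17 13 11] head=2 tail=0 count=4
After op 9 (peek()): arr=[22 7 25 17 13 11] head=2 tail=0 count=4
After op 10 (write(10)): arr=[10 7 25 17 13 11] head=2 tail=1 count=5
After op 11 (write(5)): arr=[10 5 25 17 13 11] head=2 tail=2 count=6
After op 12 (write(14)): arr=[10 5 14 17 13 11] head=3 tail=3 count=6

Answer: 10 5 14 17 13 11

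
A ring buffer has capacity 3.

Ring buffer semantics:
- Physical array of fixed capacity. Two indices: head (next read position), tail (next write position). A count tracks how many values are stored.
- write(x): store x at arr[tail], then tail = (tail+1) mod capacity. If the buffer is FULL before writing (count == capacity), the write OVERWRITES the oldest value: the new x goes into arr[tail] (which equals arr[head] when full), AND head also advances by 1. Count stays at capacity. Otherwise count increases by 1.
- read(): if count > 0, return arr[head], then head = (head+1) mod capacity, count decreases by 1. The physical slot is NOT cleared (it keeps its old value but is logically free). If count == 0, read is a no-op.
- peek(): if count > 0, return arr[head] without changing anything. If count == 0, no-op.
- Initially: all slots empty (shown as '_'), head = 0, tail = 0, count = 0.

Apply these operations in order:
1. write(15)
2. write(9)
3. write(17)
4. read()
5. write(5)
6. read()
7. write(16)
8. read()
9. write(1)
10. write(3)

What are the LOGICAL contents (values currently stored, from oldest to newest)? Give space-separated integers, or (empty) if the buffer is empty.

Answer: 16 1 3

Derivation:
After op 1 (write(15)): arr=[15 _ _] head=0 tail=1 count=1
After op 2 (write(9)): arr=[15 9 _] head=0 tail=2 count=2
After op 3 (write(17)): arr=[15 9 17] head=0 tail=0 count=3
After op 4 (read()): arr=[15 9 17] head=1 tail=0 count=2
After op 5 (write(5)): arr=[5 9 17] head=1 tail=1 count=3
After op 6 (read()): arr=[5 9 17] head=2 tail=1 count=2
After op 7 (write(16)): arr=[5 16 17] head=2 tail=2 count=3
After op 8 (read()): arr=[5 16 17] head=0 tail=2 count=2
After op 9 (write(1)): arr=[5 16 1] head=0 tail=0 count=3
After op 10 (write(3)): arr=[3 16 1] head=1 tail=1 count=3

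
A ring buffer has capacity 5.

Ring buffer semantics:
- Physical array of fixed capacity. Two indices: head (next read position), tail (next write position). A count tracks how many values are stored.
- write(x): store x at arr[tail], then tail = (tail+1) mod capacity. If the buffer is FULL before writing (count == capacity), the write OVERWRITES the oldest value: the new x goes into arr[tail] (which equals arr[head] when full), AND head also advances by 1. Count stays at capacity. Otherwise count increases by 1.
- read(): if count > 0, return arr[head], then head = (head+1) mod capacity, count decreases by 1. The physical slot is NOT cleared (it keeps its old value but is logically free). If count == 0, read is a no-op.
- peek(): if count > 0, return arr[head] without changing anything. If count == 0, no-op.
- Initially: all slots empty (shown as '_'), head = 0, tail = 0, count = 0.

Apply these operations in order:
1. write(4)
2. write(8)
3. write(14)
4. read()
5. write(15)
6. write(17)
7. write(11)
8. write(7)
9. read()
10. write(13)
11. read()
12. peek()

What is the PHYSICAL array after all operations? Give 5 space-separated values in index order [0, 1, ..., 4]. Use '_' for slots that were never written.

Answer: 11 7 13 15 17

Derivation:
After op 1 (write(4)): arr=[4 _ _ _ _] head=0 tail=1 count=1
After op 2 (write(8)): arr=[4 8 _ _ _] head=0 tail=2 count=2
After op 3 (write(14)): arr=[4 8 14 _ _] head=0 tail=3 count=3
After op 4 (read()): arr=[4 8 14 _ _] head=1 tail=3 count=2
After op 5 (write(15)): arr=[4 8 14 15 _] head=1 tail=4 count=3
After op 6 (write(17)): arr=[4 8 14 15 17] head=1 tail=0 count=4
After op 7 (write(11)): arr=[11 8 14 15 17] head=1 tail=1 count=5
After op 8 (write(7)): arr=[11 7 14 15 17] head=2 tail=2 count=5
After op 9 (read()): arr=[11 7 14 15 17] head=3 tail=2 count=4
After op 10 (write(13)): arr=[11 7 13 15 17] head=3 tail=3 count=5
After op 11 (read()): arr=[11 7 13 15 17] head=4 tail=3 count=4
After op 12 (peek()): arr=[11 7 13 15 17] head=4 tail=3 count=4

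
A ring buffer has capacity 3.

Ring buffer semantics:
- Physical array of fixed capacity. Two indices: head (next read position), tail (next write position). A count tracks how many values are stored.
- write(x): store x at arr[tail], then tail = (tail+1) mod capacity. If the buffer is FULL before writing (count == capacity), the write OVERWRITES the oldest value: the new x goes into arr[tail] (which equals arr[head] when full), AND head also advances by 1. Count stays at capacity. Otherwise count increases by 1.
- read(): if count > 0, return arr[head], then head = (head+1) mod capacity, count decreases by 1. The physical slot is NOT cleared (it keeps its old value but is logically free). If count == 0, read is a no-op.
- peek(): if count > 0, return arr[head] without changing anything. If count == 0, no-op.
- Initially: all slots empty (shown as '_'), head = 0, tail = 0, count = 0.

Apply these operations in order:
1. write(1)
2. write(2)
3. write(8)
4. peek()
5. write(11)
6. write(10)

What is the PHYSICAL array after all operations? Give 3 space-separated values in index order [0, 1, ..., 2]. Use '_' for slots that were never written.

Answer: 11 10 8

Derivation:
After op 1 (write(1)): arr=[1 _ _] head=0 tail=1 count=1
After op 2 (write(2)): arr=[1 2 _] head=0 tail=2 count=2
After op 3 (write(8)): arr=[1 2 8] head=0 tail=0 count=3
After op 4 (peek()): arr=[1 2 8] head=0 tail=0 count=3
After op 5 (write(11)): arr=[11 2 8] head=1 tail=1 count=3
After op 6 (write(10)): arr=[11 10 8] head=2 tail=2 count=3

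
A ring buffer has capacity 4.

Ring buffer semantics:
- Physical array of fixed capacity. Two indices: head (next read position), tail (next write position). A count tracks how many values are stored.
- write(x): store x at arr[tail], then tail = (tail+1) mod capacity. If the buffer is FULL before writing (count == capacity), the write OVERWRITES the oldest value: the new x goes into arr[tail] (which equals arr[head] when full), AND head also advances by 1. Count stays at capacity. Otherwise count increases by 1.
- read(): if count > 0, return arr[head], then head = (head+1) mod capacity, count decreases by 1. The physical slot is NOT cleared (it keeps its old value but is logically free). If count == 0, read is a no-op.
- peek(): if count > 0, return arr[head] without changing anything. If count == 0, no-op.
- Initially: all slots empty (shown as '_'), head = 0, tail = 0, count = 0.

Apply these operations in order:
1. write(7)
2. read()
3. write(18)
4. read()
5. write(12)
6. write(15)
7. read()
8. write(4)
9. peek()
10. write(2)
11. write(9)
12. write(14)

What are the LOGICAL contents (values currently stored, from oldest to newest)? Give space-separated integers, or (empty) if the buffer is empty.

Answer: 4 2 9 14

Derivation:
After op 1 (write(7)): arr=[7 _ _ _] head=0 tail=1 count=1
After op 2 (read()): arr=[7 _ _ _] head=1 tail=1 count=0
After op 3 (write(18)): arr=[7 18 _ _] head=1 tail=2 count=1
After op 4 (read()): arr=[7 18 _ _] head=2 tail=2 count=0
After op 5 (write(12)): arr=[7 18 12 _] head=2 tail=3 count=1
After op 6 (write(15)): arr=[7 18 12 15] head=2 tail=0 count=2
After op 7 (read()): arr=[7 18 12 15] head=3 tail=0 count=1
After op 8 (write(4)): arr=[4 18 12 15] head=3 tail=1 count=2
After op 9 (peek()): arr=[4 18 12 15] head=3 tail=1 count=2
After op 10 (write(2)): arr=[4 2 12 15] head=3 tail=2 count=3
After op 11 (write(9)): arr=[4 2 9 15] head=3 tail=3 count=4
After op 12 (write(14)): arr=[4 2 9 14] head=0 tail=0 count=4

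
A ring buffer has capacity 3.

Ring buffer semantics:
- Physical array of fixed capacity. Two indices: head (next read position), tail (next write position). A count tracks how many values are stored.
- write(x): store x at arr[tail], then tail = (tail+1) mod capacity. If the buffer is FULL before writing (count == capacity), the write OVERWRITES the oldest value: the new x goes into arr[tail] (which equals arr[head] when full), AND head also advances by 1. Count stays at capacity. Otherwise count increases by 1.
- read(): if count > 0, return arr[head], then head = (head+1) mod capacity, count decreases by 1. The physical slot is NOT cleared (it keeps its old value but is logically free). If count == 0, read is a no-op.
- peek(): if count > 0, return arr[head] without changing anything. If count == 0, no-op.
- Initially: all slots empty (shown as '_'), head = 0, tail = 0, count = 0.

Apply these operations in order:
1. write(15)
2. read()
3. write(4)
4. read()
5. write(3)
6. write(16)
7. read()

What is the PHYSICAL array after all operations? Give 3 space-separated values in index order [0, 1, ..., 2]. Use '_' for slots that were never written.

Answer: 16 4 3

Derivation:
After op 1 (write(15)): arr=[15 _ _] head=0 tail=1 count=1
After op 2 (read()): arr=[15 _ _] head=1 tail=1 count=0
After op 3 (write(4)): arr=[15 4 _] head=1 tail=2 count=1
After op 4 (read()): arr=[15 4 _] head=2 tail=2 count=0
After op 5 (write(3)): arr=[15 4 3] head=2 tail=0 count=1
After op 6 (write(16)): arr=[16 4 3] head=2 tail=1 count=2
After op 7 (read()): arr=[16 4 3] head=0 tail=1 count=1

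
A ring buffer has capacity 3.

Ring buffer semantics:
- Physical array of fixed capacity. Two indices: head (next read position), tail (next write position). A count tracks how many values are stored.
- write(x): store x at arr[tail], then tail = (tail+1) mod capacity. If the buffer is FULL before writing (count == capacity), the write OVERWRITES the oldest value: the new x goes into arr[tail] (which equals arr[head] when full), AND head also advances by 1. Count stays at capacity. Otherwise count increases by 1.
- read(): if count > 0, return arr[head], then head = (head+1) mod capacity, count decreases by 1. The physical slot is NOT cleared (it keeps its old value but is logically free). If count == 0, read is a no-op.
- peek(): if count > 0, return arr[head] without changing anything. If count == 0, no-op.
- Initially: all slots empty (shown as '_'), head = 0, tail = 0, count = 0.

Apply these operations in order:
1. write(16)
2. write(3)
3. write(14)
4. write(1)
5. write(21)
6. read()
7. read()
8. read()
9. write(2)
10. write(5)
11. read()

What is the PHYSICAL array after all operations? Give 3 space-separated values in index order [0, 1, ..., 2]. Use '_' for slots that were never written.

After op 1 (write(16)): arr=[16 _ _] head=0 tail=1 count=1
After op 2 (write(3)): arr=[16 3 _] head=0 tail=2 count=2
After op 3 (write(14)): arr=[16 3 14] head=0 tail=0 count=3
After op 4 (write(1)): arr=[1 3 14] head=1 tail=1 count=3
After op 5 (write(21)): arr=[1 21 14] head=2 tail=2 count=3
After op 6 (read()): arr=[1 21 14] head=0 tail=2 count=2
After op 7 (read()): arr=[1 21 14] head=1 tail=2 count=1
After op 8 (read()): arr=[1 21 14] head=2 tail=2 count=0
After op 9 (write(2)): arr=[1 21 2] head=2 tail=0 count=1
After op 10 (write(5)): arr=[5 21 2] head=2 tail=1 count=2
After op 11 (read()): arr=[5 21 2] head=0 tail=1 count=1

Answer: 5 21 2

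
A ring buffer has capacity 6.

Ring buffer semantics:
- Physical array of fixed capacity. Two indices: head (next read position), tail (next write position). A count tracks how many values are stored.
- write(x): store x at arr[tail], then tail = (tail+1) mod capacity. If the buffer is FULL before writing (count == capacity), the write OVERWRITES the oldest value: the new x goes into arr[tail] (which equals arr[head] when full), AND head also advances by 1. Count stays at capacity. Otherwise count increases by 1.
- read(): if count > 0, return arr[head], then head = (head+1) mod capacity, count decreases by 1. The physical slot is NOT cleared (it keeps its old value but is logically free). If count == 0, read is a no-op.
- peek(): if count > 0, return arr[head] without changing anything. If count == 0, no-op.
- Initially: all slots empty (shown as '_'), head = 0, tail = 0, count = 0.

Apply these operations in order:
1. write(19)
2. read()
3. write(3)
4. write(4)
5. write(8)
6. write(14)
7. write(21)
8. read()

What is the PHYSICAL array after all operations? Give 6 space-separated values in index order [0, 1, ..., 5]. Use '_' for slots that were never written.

Answer: 19 3 4 8 14 21

Derivation:
After op 1 (write(19)): arr=[19 _ _ _ _ _] head=0 tail=1 count=1
After op 2 (read()): arr=[19 _ _ _ _ _] head=1 tail=1 count=0
After op 3 (write(3)): arr=[19 3 _ _ _ _] head=1 tail=2 count=1
After op 4 (write(4)): arr=[19 3 4 _ _ _] head=1 tail=3 count=2
After op 5 (write(8)): arr=[19 3 4 8 _ _] head=1 tail=4 count=3
After op 6 (write(14)): arr=[19 3 4 8 14 _] head=1 tail=5 count=4
After op 7 (write(21)): arr=[19 3 4 8 14 21] head=1 tail=0 count=5
After op 8 (read()): arr=[19 3 4 8 14 21] head=2 tail=0 count=4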